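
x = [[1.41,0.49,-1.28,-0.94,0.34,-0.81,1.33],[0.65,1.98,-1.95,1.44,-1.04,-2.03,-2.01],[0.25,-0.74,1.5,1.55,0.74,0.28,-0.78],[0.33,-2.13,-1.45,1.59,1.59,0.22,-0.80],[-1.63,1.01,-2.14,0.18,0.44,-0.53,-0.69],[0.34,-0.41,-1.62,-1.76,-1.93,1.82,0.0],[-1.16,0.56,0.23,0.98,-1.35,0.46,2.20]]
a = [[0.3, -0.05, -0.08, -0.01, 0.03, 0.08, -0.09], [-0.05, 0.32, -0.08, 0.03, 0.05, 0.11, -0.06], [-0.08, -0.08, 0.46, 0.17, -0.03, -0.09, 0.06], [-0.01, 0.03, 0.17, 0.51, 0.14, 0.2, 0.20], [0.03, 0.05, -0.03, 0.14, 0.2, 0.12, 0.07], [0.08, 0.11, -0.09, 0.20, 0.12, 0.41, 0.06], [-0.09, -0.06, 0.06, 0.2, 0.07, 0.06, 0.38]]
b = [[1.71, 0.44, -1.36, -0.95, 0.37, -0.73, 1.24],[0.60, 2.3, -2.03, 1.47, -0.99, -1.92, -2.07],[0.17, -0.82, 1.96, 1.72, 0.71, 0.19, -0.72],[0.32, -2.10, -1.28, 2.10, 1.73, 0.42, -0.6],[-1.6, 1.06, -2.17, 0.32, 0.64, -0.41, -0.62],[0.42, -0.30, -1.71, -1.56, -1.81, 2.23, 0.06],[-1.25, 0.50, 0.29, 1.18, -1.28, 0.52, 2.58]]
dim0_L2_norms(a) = [0.34, 0.36, 0.52, 0.62, 0.29, 0.5, 0.46]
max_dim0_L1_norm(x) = 10.17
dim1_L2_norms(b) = [2.84, 4.57, 2.93, 3.75, 3.08, 3.73, 3.44]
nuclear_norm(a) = 2.58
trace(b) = 13.52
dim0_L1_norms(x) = [5.77, 7.32, 10.17, 8.44, 7.43, 6.15, 7.81]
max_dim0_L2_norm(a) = 0.62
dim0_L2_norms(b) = [2.78, 3.47, 4.38, 3.79, 3.15, 3.14, 3.71]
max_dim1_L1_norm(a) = 1.26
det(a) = 0.00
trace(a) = 2.58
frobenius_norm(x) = 8.81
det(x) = 454.98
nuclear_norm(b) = 22.31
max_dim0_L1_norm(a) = 1.26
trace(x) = 10.94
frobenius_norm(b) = 9.32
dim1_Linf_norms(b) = [1.71, 2.3, 1.96, 2.1, 2.17, 2.23, 2.58]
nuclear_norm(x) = 20.99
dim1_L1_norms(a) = [0.64, 0.7, 0.97, 1.26, 0.64, 1.07, 0.92]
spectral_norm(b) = 5.20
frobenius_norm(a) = 1.20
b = x + a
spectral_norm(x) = 4.97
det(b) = 776.20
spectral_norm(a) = 0.86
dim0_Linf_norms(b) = [1.71, 2.3, 2.17, 2.1, 1.81, 2.23, 2.58]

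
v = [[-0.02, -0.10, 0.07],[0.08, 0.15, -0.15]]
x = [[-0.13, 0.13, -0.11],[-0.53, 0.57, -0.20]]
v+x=[[-0.15, 0.03, -0.04], [-0.45, 0.72, -0.35]]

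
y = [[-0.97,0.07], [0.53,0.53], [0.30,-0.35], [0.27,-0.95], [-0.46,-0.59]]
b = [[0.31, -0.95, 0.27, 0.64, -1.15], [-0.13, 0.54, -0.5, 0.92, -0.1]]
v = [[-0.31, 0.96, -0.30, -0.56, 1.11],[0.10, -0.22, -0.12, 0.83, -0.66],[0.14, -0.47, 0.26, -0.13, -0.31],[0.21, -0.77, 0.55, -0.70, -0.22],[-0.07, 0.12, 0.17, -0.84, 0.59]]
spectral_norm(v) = 2.13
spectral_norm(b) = 1.67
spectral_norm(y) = 1.32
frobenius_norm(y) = 1.80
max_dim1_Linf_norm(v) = 1.11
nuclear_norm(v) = 3.66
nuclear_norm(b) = 2.86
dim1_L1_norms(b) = [3.32, 2.19]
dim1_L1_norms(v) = [3.24, 1.93, 1.31, 2.45, 1.79]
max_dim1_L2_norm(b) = 1.67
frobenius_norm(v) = 2.62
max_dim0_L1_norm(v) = 3.06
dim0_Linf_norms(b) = [0.31, 0.95, 0.5, 0.92, 1.15]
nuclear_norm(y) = 2.55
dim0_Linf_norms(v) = [0.31, 0.96, 0.55, 0.84, 1.11]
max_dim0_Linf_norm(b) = 1.15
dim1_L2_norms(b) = [1.67, 1.19]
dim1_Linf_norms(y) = [0.97, 0.53, 0.35, 0.95, 0.59]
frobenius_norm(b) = 2.05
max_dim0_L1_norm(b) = 1.56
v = y @ b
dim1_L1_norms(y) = [1.04, 1.06, 0.65, 1.22, 1.05]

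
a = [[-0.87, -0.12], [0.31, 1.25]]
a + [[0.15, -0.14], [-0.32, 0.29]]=[[-0.72, -0.26], [-0.01, 1.54]]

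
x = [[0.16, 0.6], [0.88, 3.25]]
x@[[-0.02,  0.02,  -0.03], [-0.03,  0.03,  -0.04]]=[[-0.02,0.02,-0.03], [-0.12,0.12,-0.16]]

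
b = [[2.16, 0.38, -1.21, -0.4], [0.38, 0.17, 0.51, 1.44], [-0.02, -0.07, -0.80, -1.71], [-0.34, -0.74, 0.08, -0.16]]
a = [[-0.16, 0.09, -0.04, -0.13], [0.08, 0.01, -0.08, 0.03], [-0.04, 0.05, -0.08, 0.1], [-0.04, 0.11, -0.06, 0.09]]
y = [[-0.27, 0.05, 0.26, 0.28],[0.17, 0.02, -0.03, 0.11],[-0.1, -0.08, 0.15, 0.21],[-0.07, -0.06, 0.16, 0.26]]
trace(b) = 1.37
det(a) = 0.00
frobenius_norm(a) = 0.33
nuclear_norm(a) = 0.58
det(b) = 0.02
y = a @ b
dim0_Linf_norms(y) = [0.27, 0.08, 0.26, 0.28]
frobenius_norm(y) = 0.67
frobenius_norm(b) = 3.63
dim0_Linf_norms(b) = [2.16, 0.74, 1.21, 1.71]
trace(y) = 0.16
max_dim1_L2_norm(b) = 2.54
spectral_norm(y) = 0.62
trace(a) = -0.14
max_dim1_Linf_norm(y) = 0.28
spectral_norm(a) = 0.24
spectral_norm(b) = 2.78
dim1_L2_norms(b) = [2.54, 1.58, 1.89, 0.83]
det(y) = 0.00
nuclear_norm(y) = 0.96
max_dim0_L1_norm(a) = 0.35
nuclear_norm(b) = 5.68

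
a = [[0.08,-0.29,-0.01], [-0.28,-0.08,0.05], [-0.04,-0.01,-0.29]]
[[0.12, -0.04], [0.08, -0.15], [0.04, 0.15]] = a@[[-0.17, 0.34], [-0.44, 0.26], [-0.11, -0.58]]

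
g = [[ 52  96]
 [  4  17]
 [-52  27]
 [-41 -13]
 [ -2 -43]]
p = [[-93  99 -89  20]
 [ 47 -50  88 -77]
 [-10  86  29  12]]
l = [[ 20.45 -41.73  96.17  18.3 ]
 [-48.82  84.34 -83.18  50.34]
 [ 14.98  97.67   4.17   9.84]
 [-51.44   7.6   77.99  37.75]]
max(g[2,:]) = 27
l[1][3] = 50.34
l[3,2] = 77.99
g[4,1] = -43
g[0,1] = 96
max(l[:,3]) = 50.34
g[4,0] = -2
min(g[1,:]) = 4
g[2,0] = -52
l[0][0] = 20.45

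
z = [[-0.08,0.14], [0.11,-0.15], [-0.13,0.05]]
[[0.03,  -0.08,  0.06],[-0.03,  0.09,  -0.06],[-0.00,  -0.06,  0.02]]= z @ [[0.14, 0.32, 0.06], [0.29, -0.37, 0.46]]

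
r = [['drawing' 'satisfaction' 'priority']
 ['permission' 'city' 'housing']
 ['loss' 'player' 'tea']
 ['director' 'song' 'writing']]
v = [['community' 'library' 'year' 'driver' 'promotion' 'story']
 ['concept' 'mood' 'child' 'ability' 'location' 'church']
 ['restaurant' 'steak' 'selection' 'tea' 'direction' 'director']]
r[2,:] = ['loss', 'player', 'tea']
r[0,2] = 'priority'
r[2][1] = 'player'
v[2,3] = 'tea'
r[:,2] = ['priority', 'housing', 'tea', 'writing']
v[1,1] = 'mood'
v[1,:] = ['concept', 'mood', 'child', 'ability', 'location', 'church']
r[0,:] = ['drawing', 'satisfaction', 'priority']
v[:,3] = ['driver', 'ability', 'tea']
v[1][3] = 'ability'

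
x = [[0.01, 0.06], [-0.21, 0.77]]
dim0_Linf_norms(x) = [0.21, 0.77]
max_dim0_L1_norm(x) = 0.83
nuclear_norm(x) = 0.83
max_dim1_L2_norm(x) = 0.8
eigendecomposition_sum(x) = [[0.03, -0.00], [0.01, -0.0]] + [[-0.02,0.06], [-0.22,0.77]]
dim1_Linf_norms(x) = [0.06, 0.77]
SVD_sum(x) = [[-0.01, 0.05], [-0.21, 0.77]] + [[0.02, 0.01], [-0.00, -0.00]]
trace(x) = 0.78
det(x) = 0.02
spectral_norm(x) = 0.80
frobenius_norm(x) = 0.80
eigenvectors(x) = [[-0.96, -0.08], [-0.27, -1.00]]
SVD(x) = [[0.07, 1.00], [1.0, -0.07]] @ diag([0.8000351029032144, 0.02537388662864187]) @ [[-0.26,  0.97], [0.97,  0.26]]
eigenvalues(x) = [0.03, 0.75]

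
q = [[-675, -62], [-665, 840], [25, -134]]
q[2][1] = -134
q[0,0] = -675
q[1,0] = -665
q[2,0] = 25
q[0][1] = -62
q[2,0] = 25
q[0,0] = -675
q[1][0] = -665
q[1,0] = -665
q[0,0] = -675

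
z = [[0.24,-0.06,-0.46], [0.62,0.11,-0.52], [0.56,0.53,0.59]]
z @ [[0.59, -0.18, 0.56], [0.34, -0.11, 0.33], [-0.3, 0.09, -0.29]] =[[0.26, -0.08, 0.25], [0.56, -0.17, 0.53], [0.33, -0.11, 0.32]]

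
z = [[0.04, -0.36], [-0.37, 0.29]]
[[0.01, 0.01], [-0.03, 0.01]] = z@[[0.08, -0.05], [-0.01, -0.04]]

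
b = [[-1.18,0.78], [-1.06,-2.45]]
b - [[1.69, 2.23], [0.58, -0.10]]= [[-2.87,  -1.45], [-1.64,  -2.35]]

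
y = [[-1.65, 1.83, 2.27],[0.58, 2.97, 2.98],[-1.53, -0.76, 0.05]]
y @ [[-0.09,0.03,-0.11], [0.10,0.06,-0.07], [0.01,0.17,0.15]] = [[0.35, 0.45, 0.39], [0.27, 0.70, 0.18], [0.06, -0.08, 0.23]]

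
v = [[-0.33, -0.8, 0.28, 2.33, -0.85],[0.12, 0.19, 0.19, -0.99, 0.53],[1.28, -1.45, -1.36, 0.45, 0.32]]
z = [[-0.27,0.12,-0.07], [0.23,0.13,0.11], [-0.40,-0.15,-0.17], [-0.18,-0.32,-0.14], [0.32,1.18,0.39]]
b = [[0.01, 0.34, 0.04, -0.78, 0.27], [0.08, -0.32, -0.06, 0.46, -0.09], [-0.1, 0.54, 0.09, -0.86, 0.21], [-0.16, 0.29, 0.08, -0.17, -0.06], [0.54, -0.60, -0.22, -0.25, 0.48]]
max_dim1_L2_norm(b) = 1.05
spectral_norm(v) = 2.96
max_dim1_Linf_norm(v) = 2.33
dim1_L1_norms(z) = [0.46, 0.47, 0.72, 0.64, 1.89]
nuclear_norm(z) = 1.90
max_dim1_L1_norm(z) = 1.89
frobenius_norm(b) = 1.83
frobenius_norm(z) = 1.48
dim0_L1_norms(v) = [1.73, 2.44, 1.83, 3.77, 1.7]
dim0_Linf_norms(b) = [0.54, 0.6, 0.22, 0.86, 0.48]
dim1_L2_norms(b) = [0.89, 0.58, 1.05, 0.39, 1.0]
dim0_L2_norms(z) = [0.65, 1.24, 0.47]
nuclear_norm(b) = 2.56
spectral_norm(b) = 1.51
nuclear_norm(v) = 5.62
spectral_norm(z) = 1.39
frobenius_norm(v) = 3.77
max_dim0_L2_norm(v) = 2.57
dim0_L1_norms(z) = [1.4, 1.9, 0.88]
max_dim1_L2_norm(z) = 1.28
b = z @ v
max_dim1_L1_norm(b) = 2.09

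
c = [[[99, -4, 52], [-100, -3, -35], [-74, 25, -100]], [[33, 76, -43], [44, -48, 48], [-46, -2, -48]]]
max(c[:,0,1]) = 76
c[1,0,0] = 33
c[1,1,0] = 44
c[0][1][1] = -3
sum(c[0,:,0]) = -75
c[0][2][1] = 25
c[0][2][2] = -100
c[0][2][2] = -100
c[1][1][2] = 48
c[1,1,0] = 44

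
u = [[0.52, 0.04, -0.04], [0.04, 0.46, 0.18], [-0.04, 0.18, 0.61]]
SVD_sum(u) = [[0.0,-0.02,-0.03], [-0.02,0.22,0.33], [-0.03,0.33,0.51]] + [[0.49,0.13,-0.05], [0.13,0.04,-0.01], [-0.05,-0.01,0.01]] + [[0.02, -0.07, 0.05],[-0.07, 0.21, -0.14],[0.05, -0.14, 0.09]]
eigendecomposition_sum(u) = [[0.02, -0.07, 0.05], [-0.07, 0.21, -0.14], [0.05, -0.14, 0.09]] + [[0.49,0.13,-0.05], [0.13,0.04,-0.01], [-0.05,-0.01,0.01]] + [[0.00, -0.02, -0.03], [-0.02, 0.22, 0.33], [-0.03, 0.33, 0.51]]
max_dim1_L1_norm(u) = 0.83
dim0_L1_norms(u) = [0.6, 0.68, 0.83]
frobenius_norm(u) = 0.96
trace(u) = 1.59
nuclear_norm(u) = 1.59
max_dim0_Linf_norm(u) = 0.61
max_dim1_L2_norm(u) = 0.64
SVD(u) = [[-0.05, -0.96, 0.27], [0.55, -0.26, -0.8], [0.84, 0.11, 0.54]] @ diag([0.7306070982877282, 0.535136453167561, 0.32425644854471103]) @ [[-0.05, 0.55, 0.84], [-0.96, -0.26, 0.11], [0.27, -0.8, 0.54]]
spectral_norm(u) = 0.73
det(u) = 0.13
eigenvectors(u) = [[-0.27, 0.96, -0.05], [0.80, 0.26, 0.55], [-0.54, -0.11, 0.84]]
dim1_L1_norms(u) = [0.6, 0.68, 0.83]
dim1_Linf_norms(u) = [0.52, 0.46, 0.61]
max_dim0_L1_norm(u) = 0.83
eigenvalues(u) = [0.32, 0.54, 0.73]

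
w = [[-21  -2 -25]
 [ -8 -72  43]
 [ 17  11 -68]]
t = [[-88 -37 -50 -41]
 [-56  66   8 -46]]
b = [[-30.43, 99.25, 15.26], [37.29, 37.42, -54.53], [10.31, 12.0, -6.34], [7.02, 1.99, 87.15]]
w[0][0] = -21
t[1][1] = 66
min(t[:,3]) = -46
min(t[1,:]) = -56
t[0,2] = -50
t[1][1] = 66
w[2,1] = 11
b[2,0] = 10.31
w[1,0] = -8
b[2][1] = 12.0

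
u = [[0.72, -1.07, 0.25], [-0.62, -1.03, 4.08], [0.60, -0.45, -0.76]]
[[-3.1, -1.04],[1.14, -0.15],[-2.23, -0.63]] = u@[[0.34, -0.0],[3.40, 1.02],[1.19, 0.22]]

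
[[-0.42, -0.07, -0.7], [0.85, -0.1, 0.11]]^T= [[-0.42, 0.85], [-0.07, -0.10], [-0.70, 0.11]]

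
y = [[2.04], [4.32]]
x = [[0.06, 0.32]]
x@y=[[1.50]]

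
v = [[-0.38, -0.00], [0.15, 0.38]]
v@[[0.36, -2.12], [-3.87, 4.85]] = [[-0.14,0.81], [-1.42,1.52]]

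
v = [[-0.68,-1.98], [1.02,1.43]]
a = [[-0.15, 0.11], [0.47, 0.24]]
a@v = [[0.21, 0.45], [-0.07, -0.59]]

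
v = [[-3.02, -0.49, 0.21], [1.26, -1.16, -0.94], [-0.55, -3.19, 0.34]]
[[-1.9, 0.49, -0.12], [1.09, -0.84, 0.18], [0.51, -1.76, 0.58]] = v@[[0.68, -0.27, 0.08], [-0.27, 0.58, -0.18], [0.08, -0.18, 0.14]]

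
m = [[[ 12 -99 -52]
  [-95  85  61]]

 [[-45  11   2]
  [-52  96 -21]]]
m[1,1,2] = -21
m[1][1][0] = -52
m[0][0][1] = -99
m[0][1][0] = -95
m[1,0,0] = -45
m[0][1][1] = 85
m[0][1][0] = -95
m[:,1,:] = [[-95, 85, 61], [-52, 96, -21]]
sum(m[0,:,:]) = -88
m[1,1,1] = 96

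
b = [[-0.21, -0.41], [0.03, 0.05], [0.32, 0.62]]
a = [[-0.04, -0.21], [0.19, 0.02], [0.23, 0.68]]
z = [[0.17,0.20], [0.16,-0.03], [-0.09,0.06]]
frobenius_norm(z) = 0.33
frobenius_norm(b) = 0.84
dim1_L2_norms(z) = [0.26, 0.16, 0.11]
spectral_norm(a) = 0.75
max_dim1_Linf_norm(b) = 0.62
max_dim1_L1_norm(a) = 0.91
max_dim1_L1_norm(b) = 0.94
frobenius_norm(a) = 0.77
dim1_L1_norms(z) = [0.37, 0.19, 0.15]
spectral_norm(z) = 0.28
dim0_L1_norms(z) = [0.42, 0.29]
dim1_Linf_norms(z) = [0.2, 0.16, 0.09]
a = z + b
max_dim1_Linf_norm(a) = 0.68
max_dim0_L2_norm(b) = 0.74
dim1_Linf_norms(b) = [0.41, 0.05, 0.62]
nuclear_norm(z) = 0.45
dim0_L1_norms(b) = [0.56, 1.08]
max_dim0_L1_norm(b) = 1.08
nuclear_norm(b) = 0.84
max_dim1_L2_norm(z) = 0.26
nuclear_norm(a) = 0.93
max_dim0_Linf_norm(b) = 0.62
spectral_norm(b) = 0.84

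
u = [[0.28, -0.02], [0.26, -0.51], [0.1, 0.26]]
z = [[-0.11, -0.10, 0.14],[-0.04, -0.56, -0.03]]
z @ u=[[-0.04, 0.09], [-0.16, 0.28]]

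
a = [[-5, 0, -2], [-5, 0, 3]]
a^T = [[-5, -5], [0, 0], [-2, 3]]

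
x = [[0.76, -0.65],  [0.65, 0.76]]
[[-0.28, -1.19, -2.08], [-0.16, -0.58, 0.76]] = x@ [[-0.32, -1.28, -1.08], [0.06, 0.33, 1.93]]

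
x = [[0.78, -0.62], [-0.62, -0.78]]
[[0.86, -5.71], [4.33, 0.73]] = x@[[-2.03, -4.94],  [-3.94, 2.99]]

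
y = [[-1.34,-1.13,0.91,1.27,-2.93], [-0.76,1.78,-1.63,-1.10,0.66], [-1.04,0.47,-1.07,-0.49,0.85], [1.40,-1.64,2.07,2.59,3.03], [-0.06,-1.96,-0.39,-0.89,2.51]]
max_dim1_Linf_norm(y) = 3.03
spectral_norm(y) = 5.65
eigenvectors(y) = [[(-0.76+0j), (-0.23+0j), 0.38+0.00j, (0.53+0j), 0.53-0.00j], [-0.22+0.00j, 0.42+0.00j, -0.23+0.00j, -0.39+0.14j, (-0.39-0.14j)], [-0.45+0.00j, (0.16+0j), -0.77+0.00j, -0.34+0.15j, (-0.34-0.15j)], [(0.4+0j), -0.86+0.00j, 0.43+0.00j, (-0.02+0.39j), (-0.02-0.39j)], [(-0.07+0j), (-0.09+0j), -0.14+0.00j, -0.47-0.19j, (-0.47+0.19j)]]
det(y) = -0.12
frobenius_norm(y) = 7.84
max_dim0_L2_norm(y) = 5.02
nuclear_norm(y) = 14.13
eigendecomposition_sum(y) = [[(-1.52+0j),(-0.81-0j),-0.34+0.00j,(0.03-0j),-0.82-0.00j],  [-0.44+0.00j,(-0.23-0j),(-0.1+0j),0.01-0.00j,-0.23-0.00j],  [-0.90+0.00j,(-0.48-0j),(-0.2+0j),(0.02-0j),-0.49-0.00j],  [(0.79-0j),0.43+0.00j,0.18-0.00j,(-0.02+0j),0.43+0.00j],  [-0.13+0.00j,(-0.07-0j),(-0.03+0j),-0j,-0.07-0.00j]] + [[(0.17-0j), (-1.03+0j), 0.54+0.00j, 0.48+0.00j, (0.63-0j)],[-0.31+0.00j, 1.87-0.00j, -0.98-0.00j, -0.87-0.00j, (-1.14+0j)],[(-0.12+0j), 0.73-0.00j, -0.39-0.00j, -0.34-0.00j, (-0.45+0j)],[(0.63-0j), (-3.84+0j), 2.03+0.00j, 1.79+0.00j, 2.35-0.00j],[0.07-0.00j, (-0.4+0j), 0.21+0.00j, 0.19+0.00j, (0.24-0j)]] + [[0.00-0.00j, 0.00+0.00j, (-0-0j), 0.00+0.00j, 0j],[-0.00+0.00j, (-0+0j), 0j, (-0-0j), (-0+0j)],[(-0+0j), -0.00+0.00j, 0.00+0.00j, -0.00-0.00j, (-0+0j)],[0.00-0.00j, 0.00+0.00j, (-0-0j), 0.00+0.00j, 0j],[-0.00+0.00j, (-0+0j), 0j, (-0-0j), -0.00+0.00j]] + [[0.00+0.02j, 0.35-1.22j, 0.35+0.07j, (0.38-0.58j), (-1.37-0.09j)], [-0.01-0.01j, (0.07+0.98j), (-0.27+0.05j), -0.12+0.52j, 1.02-0.31j], [-0.01-0.01j, (0.11+0.87j), (-0.24+0.05j), (-0.08+0.47j), 0.89-0.32j], [(-0.01+0j), 0.89+0.32j, (-0.07+0.26j), (0.41+0.31j), (0.13-1.01j)], [0.00-0.02j, -0.75+0.94j, (-0.29-0.18j), (-0.54+0.37j), (1.17+0.57j)]] + [[-0.02j, 0.35+1.22j, (0.35-0.07j), (0.38+0.58j), -1.37+0.09j],  [(-0.01+0.01j), (0.07-0.98j), (-0.27-0.05j), -0.12-0.52j, (1.02+0.31j)],  [(-0.01+0.01j), (0.11-0.87j), -0.24-0.05j, (-0.08-0.47j), 0.89+0.32j],  [-0.01-0.00j, (0.89-0.32j), -0.07-0.26j, (0.41-0.31j), 0.13+1.01j],  [0.02j, (-0.75-0.94j), (-0.29+0.18j), -0.54-0.37j, 1.17-0.57j]]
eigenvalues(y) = [(-2.04+0j), (3.68+0j), 0j, (1.41+1.93j), (1.41-1.93j)]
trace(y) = 4.47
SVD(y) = [[-0.22, 0.71, -0.44, -0.44, 0.25],[-0.26, -0.49, 0.19, -0.47, 0.66],[-0.08, -0.31, -0.19, -0.64, -0.67],[0.86, 0.16, 0.28, -0.38, 0.11],[0.38, -0.37, -0.81, 0.15, 0.21]] @ diag([5.648591295003101, 4.6893651239401795, 2.331582418950274, 1.461811493506092, 0.0013028753483871052]) @ [[0.31,  -0.42,  0.34,  0.34,  0.7], [-0.00,  -0.29,  0.48,  0.5,  -0.66], [0.47,  0.8,  0.17,  0.34,  0.03], [0.74,  -0.21,  0.14,  -0.58,  -0.24], [0.38,  -0.23,  -0.77,  0.43,  -0.14]]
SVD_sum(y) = [[-0.38, 0.52, -0.42, -0.42, -0.86], [-0.46, 0.62, -0.51, -0.5, -1.03], [-0.14, 0.2, -0.16, -0.16, -0.32], [1.51, -2.06, 1.67, 1.66, 3.38], [0.66, -0.9, 0.73, 0.73, 1.48]] + [[-0.01, -0.97, 1.6, 1.66, -2.2],[0.00, 0.67, -1.1, -1.14, 1.51],[0.00, 0.42, -0.70, -0.73, 0.96],[-0.0, -0.22, 0.37, 0.38, -0.51],[0.0, 0.50, -0.82, -0.86, 1.13]] + [[-0.47,-0.81,-0.18,-0.35,-0.03],[0.20,0.34,0.07,0.15,0.01],[-0.20,-0.35,-0.08,-0.15,-0.01],[0.31,0.53,0.11,0.22,0.02],[-0.88,-1.51,-0.33,-0.64,-0.05]] + [[-0.48, 0.13, -0.09, 0.37, 0.16], [-0.51, 0.14, -0.1, 0.4, 0.17], [-0.69, 0.2, -0.14, 0.54, 0.23], [-0.41, 0.12, -0.08, 0.32, 0.14], [0.16, -0.04, 0.03, -0.12, -0.05]] + [[0.0, -0.00, -0.0, 0.00, -0.00], [0.0, -0.0, -0.00, 0.00, -0.00], [-0.0, 0.0, 0.00, -0.00, 0.0], [0.00, -0.0, -0.0, 0.00, -0.0], [0.00, -0.0, -0.0, 0.00, -0.0]]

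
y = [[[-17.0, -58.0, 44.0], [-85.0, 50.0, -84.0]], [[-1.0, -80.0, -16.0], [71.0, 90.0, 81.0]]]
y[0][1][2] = -84.0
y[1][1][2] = 81.0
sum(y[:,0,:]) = -128.0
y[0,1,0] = -85.0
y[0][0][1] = -58.0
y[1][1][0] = 71.0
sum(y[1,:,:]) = 145.0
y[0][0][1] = -58.0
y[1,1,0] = 71.0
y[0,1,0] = -85.0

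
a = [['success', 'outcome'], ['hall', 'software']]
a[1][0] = 'hall'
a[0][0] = 'success'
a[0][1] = 'outcome'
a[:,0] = ['success', 'hall']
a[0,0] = 'success'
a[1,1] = 'software'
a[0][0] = 'success'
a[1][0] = 'hall'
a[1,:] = ['hall', 'software']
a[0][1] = 'outcome'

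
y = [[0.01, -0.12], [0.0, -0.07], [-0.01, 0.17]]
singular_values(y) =[0.22, 0.01]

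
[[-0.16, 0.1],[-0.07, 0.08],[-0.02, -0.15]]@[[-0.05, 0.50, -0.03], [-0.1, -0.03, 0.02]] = [[-0.00, -0.08, 0.01], [-0.00, -0.04, 0.0], [0.02, -0.01, -0.0]]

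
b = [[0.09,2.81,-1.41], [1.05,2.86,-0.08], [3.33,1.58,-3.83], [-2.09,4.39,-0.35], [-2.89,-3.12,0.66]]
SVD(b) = [[-0.39, 0.18, -0.28], [-0.37, 0.14, 0.42], [-0.54, -0.61, -0.50], [-0.39, 0.74, -0.29], [0.52, 0.15, -0.65]] @ diag([7.6345291351914994, 5.101761463077737, 2.325036528265093]) @ [[-0.38, -0.83, 0.41], [-0.76, 0.53, 0.38], [0.53, 0.17, 0.83]]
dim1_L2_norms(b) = [3.15, 3.05, 5.32, 4.87, 4.3]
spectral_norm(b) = 7.63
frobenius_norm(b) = 9.47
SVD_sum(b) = [[1.12, 2.44, -1.21], [1.07, 2.32, -1.15], [1.58, 3.44, -1.7], [1.14, 2.47, -1.22], [-1.51, -3.28, 1.62]] + [[-0.69, 0.48, 0.34], [-0.53, 0.38, 0.26], [2.36, -1.67, -1.17], [-2.88, 2.03, 1.43], [-0.58, 0.41, 0.29]] + [[-0.35, -0.11, -0.54],[0.51, 0.16, 0.81],[-0.61, -0.19, -0.96],[-0.35, -0.11, -0.55],[-0.80, -0.25, -1.25]]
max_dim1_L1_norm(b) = 8.74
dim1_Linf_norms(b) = [2.81, 2.86, 3.83, 4.39, 3.12]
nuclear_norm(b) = 15.06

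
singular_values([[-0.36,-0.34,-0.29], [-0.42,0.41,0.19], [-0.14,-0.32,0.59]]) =[0.7, 0.62, 0.55]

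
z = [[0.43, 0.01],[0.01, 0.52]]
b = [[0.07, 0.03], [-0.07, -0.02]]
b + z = [[0.5, 0.04], [-0.06, 0.50]]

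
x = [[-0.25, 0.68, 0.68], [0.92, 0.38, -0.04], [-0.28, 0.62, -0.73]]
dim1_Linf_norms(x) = [0.68, 0.92, 0.73]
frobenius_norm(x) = 1.72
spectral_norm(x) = 1.00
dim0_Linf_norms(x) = [0.92, 0.68, 0.73]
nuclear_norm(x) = 2.99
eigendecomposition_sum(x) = [[(0.3-0j), (0.44+0j), (0.11+0j)], [(0.45-0j), 0.65+0.00j, (0.16+0j)], [(0.11-0j), 0.16+0.00j, (0.04+0j)]] + [[(-0.28+0.21j),0.12-0.21j,0.29+0.29j],[(0.24-0.05j),(-0.14+0.1j),(-0.1-0.27j)],[(-0.2-0.36j),0.23+0.17j,-0.38+0.28j]] + [[-0.28-0.21j, (0.12+0.21j), 0.29-0.29j],[0.24+0.05j, -0.14-0.10j, -0.10+0.27j],[(-0.2+0.36j), (0.23-0.17j), -0.38-0.28j]]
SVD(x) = [[-0.21, 0.69, -0.70], [0.57, 0.67, 0.48], [0.80, -0.29, -0.53]] @ diag([1.00104544981097, 0.9952383042099915, 0.9913670991343084]) @ [[0.35, 0.56, -0.75], [0.53, 0.54, 0.65], [0.78, -0.62, -0.11]]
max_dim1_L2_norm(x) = 1.0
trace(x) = -0.60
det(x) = 0.99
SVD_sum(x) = [[-0.07, -0.12, 0.16],[0.2, 0.32, -0.42],[0.28, 0.45, -0.60]] + [[0.36, 0.37, 0.45], [0.35, 0.36, 0.43], [-0.15, -0.16, -0.19]] + [[-0.53, 0.43, 0.07], [0.37, -0.30, -0.05], [-0.41, 0.33, 0.06]]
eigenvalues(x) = [(1+0j), (-0.8+0.59j), (-0.8-0.59j)]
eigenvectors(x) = [[(0.55+0j), (0.08+0.58j), (0.08-0.58j)], [0.81+0.00j, 0.11-0.40j, (0.11+0.4j)], [0.20+0.00j, (-0.69+0j), (-0.69-0j)]]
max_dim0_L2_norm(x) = 1.0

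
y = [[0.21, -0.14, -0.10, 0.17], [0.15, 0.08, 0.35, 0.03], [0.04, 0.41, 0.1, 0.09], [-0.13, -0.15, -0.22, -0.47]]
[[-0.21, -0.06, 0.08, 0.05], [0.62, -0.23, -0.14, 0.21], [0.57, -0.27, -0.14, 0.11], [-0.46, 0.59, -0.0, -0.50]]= y @ [[0.42, -0.02, -0.18, -0.21], [1.04, -0.34, -0.32, -0.06], [1.35, -0.50, -0.26, 0.62], [-0.1, -0.9, 0.28, 0.85]]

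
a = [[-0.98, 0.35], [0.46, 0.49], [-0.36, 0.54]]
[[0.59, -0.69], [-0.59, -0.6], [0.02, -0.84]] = a @ [[-0.77,0.2], [-0.48,-1.42]]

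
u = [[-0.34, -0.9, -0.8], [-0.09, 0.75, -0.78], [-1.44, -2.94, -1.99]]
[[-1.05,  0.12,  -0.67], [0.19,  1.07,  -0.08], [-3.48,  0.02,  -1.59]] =u @ [[0.71, -0.26, -0.66], [0.64, 0.62, 0.45], [0.29, -0.74, 0.61]]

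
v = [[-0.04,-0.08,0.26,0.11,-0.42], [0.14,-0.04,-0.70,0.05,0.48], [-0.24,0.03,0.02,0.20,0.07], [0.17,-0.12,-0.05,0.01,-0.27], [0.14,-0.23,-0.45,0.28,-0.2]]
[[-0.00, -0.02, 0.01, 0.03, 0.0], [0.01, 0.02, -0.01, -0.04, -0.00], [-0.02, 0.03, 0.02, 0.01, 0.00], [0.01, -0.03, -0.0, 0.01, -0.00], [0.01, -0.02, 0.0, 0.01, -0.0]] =v@[[0.04, -0.08, -0.05, 0.02, -0.04], [-0.03, -0.01, 0.04, 0.03, 0.03], [-0.01, 0.00, -0.01, 0.03, -0.03], [-0.03, 0.02, 0.03, 0.07, -0.03], [-0.01, 0.07, -0.03, -0.05, -0.03]]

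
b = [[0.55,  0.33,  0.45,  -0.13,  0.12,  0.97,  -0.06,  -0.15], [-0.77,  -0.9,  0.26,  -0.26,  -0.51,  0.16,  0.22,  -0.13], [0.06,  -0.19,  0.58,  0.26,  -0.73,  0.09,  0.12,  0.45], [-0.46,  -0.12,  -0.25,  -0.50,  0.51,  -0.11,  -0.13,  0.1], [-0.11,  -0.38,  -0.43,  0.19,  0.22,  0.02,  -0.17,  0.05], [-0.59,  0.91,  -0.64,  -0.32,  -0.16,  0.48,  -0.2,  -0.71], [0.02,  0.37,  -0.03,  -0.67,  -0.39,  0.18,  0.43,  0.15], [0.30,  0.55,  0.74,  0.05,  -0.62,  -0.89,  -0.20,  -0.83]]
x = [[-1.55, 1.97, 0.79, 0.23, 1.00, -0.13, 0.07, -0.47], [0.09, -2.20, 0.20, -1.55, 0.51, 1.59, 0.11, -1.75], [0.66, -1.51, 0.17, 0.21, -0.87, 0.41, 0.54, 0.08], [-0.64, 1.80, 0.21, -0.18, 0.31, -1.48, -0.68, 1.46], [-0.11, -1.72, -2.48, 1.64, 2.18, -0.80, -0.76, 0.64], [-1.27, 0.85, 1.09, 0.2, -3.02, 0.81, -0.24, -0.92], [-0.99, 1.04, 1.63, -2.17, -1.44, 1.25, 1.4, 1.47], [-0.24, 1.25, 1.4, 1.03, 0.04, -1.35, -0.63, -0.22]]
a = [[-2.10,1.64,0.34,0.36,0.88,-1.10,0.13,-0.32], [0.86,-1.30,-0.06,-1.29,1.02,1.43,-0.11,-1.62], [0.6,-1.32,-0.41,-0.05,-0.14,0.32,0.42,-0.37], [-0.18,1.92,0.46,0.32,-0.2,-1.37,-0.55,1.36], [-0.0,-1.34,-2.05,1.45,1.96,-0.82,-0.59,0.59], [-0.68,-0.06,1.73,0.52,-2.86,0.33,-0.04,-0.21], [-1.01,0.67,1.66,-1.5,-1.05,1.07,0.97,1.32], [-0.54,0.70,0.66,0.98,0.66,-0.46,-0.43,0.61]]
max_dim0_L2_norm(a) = 3.93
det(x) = 63.90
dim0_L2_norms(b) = [1.25, 1.54, 1.35, 1.0, 1.3, 1.43, 0.61, 1.21]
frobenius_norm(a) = 8.38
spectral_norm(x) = 6.28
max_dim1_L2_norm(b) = 1.69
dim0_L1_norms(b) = [2.86, 3.75, 3.38, 2.38, 3.26, 2.9, 1.53, 2.57]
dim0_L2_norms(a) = [2.7, 3.54, 3.3, 2.74, 3.93, 2.72, 1.41, 2.69]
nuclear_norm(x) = 21.63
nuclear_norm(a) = 18.90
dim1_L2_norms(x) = [2.86, 3.63, 2.0, 2.93, 4.26, 3.77, 4.15, 2.63]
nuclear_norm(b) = 8.68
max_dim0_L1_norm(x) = 12.34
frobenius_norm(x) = 9.51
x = b + a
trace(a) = 0.38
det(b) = 0.26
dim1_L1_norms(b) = [2.76, 3.21, 2.48, 2.18, 1.57, 4.01, 2.24, 4.18]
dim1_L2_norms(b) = [1.27, 1.37, 1.1, 0.92, 0.68, 1.58, 0.99, 1.69]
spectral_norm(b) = 1.87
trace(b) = 0.03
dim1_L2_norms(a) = [3.07, 3.13, 1.65, 2.85, 3.65, 3.47, 3.38, 1.84]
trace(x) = 0.41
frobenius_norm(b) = 3.51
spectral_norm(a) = 5.49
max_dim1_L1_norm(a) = 9.25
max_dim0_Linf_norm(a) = 2.86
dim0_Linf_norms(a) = [2.1, 1.92, 2.05, 1.5, 2.86, 1.43, 0.97, 1.62]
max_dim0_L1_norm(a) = 8.95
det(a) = 46.35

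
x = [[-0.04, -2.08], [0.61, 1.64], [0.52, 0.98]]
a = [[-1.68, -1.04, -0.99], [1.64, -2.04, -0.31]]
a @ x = [[-1.08, 0.82], [-1.47, -7.06]]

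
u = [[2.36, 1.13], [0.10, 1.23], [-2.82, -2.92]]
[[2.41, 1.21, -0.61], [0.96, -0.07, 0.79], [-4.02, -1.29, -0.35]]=u @ [[0.67, 0.56, -0.59], [0.73, -0.10, 0.69]]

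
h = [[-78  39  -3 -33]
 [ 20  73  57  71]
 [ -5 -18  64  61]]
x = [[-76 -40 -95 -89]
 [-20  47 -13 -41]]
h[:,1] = [39, 73, -18]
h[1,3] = 71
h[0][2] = -3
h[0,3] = -33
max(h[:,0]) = 20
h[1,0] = 20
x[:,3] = [-89, -41]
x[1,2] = -13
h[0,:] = [-78, 39, -3, -33]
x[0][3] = -89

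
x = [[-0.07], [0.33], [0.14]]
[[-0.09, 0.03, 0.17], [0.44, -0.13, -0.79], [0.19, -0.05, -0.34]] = x@[[1.34,  -0.39,  -2.4]]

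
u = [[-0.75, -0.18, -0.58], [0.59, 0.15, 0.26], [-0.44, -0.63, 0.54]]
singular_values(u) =[1.2, 0.9, 0.07]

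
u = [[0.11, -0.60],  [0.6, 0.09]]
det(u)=0.370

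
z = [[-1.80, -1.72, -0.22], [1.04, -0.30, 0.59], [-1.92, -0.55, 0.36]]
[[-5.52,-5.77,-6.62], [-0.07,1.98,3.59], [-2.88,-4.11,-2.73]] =z @ [[0.76, 1.90, 1.7], [2.44, 1.28, 1.57], [-0.22, 0.66, 3.89]]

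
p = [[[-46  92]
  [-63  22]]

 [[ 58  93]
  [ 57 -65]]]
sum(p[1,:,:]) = 143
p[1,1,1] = -65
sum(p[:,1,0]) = -6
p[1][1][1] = -65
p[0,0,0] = -46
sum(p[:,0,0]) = 12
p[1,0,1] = 93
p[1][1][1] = -65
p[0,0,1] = 92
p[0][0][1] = 92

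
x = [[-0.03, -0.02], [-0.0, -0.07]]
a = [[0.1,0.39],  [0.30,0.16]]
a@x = [[-0.0,-0.03], [-0.01,-0.02]]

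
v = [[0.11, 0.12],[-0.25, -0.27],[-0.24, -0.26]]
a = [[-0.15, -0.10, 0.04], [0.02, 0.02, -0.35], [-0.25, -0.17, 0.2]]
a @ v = [[-0.0, -0.00], [0.08, 0.09], [-0.03, -0.04]]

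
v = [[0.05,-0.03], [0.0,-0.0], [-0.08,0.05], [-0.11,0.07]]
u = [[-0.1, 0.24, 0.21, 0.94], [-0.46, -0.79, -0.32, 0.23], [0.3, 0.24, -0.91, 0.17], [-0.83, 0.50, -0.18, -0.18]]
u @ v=[[-0.13, 0.08], [-0.02, 0.01], [0.07, -0.04], [-0.01, 0.0]]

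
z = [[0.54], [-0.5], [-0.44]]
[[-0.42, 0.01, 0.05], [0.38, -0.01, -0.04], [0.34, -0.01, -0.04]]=z@ [[-0.77, 0.02, 0.09]]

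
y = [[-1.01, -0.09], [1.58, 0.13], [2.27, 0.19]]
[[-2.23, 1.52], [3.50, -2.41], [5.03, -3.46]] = y @ [[2.33, -1.72], [-1.37, 2.36]]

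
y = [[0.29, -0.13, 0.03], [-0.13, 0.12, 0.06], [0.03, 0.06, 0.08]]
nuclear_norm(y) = 0.50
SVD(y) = [[-0.88, -0.30, -0.37], [0.48, -0.55, -0.69], [0.01, -0.78, 0.62]] @ diag([0.3603398033532362, 0.13356634357329447, 0.003906146926530797]) @ [[-0.88, 0.48, 0.01],[-0.30, -0.55, -0.78],[0.37, 0.69, -0.62]]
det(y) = -0.00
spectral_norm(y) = 0.36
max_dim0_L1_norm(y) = 0.45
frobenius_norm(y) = 0.38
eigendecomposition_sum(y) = [[0.28,  -0.15,  -0.0], [-0.15,  0.08,  0.00], [-0.00,  0.0,  0.00]] + [[-0.00, -0.00, 0.0], [-0.00, -0.0, 0.0], [0.0, 0.0, -0.0]] + [[0.01,0.02,0.03], [0.02,0.04,0.06], [0.03,0.06,0.08]]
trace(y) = 0.49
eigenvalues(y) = [0.36, -0.0, 0.13]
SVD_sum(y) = [[0.28, -0.15, -0.0], [-0.15, 0.08, 0.0], [-0.00, 0.0, 0.0]] + [[0.01, 0.02, 0.03], [0.02, 0.04, 0.06], [0.03, 0.06, 0.08]] + [[-0.0, -0.0, 0.0], [-0.00, -0.0, 0.0], [0.00, 0.00, -0.0]]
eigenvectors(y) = [[-0.88, 0.37, 0.30], [0.48, 0.69, 0.55], [0.01, -0.62, 0.78]]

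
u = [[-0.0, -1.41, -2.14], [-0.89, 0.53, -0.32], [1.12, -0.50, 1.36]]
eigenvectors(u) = [[(-0.29+0.56j), -0.29-0.56j, (0.72+0j)], [(-0.33-0.22j), (-0.33+0.22j), 0.62+0.00j], [0.66+0.00j, (0.66-0j), (-0.29+0j)]]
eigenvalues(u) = [(1.12+1.11j), (1.12-1.11j), (-0.35+0j)]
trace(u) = 1.89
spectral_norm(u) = 2.79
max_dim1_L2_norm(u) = 2.56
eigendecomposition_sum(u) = [[0.07+0.61j,-0.52-0.62j,-0.95+0.19j],[-0.38+0.00j,(0.42-0.29j),-0.06-0.61j],[0.53-0.36j,-0.32+0.79j,0.63+0.79j]] + [[0.07-0.61j,(-0.52+0.62j),(-0.95-0.19j)], [(-0.38-0j),(0.42+0.29j),-0.06+0.61j], [0.53+0.36j,(-0.32-0.79j),(0.63-0.79j)]] + [[(-0.14+0j), -0.36+0.00j, (-0.24-0j)], [(-0.12+0j), (-0.31+0j), (-0.21-0j)], [(0.06-0j), (0.15-0j), (0.1+0j)]]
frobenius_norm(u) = 3.33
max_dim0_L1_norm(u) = 3.82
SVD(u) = [[-0.87, 0.45, 0.19], [-0.11, -0.57, 0.82], [0.48, 0.69, 0.54]] @ diag([2.7878524815214023, 1.8150775329221924, 0.17456256974520493]) @ [[0.23, 0.33, 0.91], [0.7, -0.71, 0.08], [-0.67, -0.62, 0.4]]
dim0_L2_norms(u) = [1.43, 1.59, 2.56]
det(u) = -0.88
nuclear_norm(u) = 4.78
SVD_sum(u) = [[-0.56, -0.81, -2.22], [-0.07, -0.11, -0.29], [0.31, 0.44, 1.22]] + [[0.58, -0.58, 0.07], [-0.72, 0.73, -0.08], [0.88, -0.88, 0.10]] + [[-0.02, -0.02, 0.01], [-0.10, -0.09, 0.06], [-0.06, -0.06, 0.04]]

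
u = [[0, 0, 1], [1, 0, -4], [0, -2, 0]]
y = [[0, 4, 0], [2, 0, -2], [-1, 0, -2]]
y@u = [[4, 0, -16], [0, 4, 2], [0, 4, -1]]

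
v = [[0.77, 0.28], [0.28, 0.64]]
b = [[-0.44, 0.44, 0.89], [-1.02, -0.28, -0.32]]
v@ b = [[-0.62,  0.26,  0.60], [-0.78,  -0.06,  0.04]]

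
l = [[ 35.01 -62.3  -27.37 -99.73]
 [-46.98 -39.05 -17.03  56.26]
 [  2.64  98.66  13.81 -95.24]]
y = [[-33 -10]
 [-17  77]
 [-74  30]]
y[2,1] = 30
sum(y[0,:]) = -43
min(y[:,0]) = -74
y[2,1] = 30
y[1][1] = 77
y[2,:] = [-74, 30]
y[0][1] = -10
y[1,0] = -17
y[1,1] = 77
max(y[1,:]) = 77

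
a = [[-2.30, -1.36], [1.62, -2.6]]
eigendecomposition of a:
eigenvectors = [[0.07+0.67j, (0.07-0.67j)], [(0.74+0j), 0.74-0.00j]]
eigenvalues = [(-2.45+1.48j), (-2.45-1.48j)]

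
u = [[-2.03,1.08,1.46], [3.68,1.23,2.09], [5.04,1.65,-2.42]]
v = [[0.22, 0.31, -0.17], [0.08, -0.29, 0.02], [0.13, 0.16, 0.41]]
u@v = [[-0.17, -0.71, 0.97], [1.18, 1.12, 0.26], [0.93, 0.7, -1.82]]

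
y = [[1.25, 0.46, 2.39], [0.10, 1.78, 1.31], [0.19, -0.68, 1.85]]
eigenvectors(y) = [[-0.99+0.00j, 0.77+0.00j, (0.77-0j)], [-0.10+0.00j, 0.53-0.19j, 0.53+0.19j], [(0.14+0j), (0.13+0.29j), (0.13-0.29j)]]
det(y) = 4.29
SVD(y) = [[-0.76, 0.13, -0.64], [-0.47, -0.78, 0.40], [-0.45, 0.61, 0.66]] @ diag([3.5484855403417632, 1.8061750040078404, 0.6690905954224046]) @ [[-0.3, -0.25, -0.92], [0.11, -0.97, 0.23], [-0.95, -0.03, 0.32]]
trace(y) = 4.88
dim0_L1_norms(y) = [1.54, 2.92, 5.55]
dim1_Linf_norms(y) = [2.39, 1.78, 1.85]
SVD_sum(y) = [[0.82, 0.67, 2.47], [0.51, 0.42, 1.54], [0.48, 0.4, 1.46]] + [[0.03, -0.23, 0.05], [-0.16, 1.37, -0.32], [0.12, -1.06, 0.25]] + [[0.40, 0.01, -0.14], [-0.26, -0.01, 0.09], [-0.42, -0.01, 0.14]]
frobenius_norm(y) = 4.04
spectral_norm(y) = 3.55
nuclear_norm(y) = 6.02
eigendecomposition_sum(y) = [[0.98+0.00j, (-1.23+0j), -0.81+0.00j], [0.10+0.00j, (-0.12+0j), (-0.08+0j)], [-0.13+0.00j, (0.17-0j), 0.11-0.00j]] + [[0.14-0.37j, 0.84+1.50j, (1.6-1.62j)],[0.00-0.29j, 0.95+0.82j, 0.70-1.50j],[(0.16-0.01j), (-0.43+0.56j), (0.87+0.33j)]] + [[(0.14+0.37j), (0.84-1.5j), 1.60+1.62j], [0.00+0.29j, 0.95-0.82j, (0.7+1.5j)], [(0.16+0.01j), -0.43-0.56j, (0.87-0.33j)]]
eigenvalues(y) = [(0.97+0j), (1.96+0.78j), (1.96-0.78j)]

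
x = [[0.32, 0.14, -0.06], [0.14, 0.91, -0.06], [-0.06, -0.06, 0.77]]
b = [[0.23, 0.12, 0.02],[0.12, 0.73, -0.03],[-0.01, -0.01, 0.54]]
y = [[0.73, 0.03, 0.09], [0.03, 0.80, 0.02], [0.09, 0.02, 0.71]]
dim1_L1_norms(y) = [0.85, 0.85, 0.82]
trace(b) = 1.50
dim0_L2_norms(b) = [0.26, 0.74, 0.54]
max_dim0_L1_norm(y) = 0.85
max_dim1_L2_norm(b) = 0.74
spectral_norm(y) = 0.84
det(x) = 0.21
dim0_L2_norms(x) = [0.35, 0.92, 0.77]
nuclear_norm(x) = 2.00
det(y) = 0.41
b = y @ x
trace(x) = 2.00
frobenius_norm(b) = 0.95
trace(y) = 2.24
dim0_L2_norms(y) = [0.74, 0.8, 0.72]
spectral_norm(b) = 0.76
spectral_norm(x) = 0.97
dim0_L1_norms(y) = [0.85, 0.85, 0.82]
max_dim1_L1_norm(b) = 0.88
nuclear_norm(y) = 2.24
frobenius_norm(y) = 1.30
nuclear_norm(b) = 1.50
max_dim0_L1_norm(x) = 1.11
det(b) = 0.08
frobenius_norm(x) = 1.26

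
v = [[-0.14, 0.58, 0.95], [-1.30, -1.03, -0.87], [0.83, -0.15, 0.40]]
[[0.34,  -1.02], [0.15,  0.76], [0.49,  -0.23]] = v @ [[-0.01,0.17], [-0.90,-0.13], [0.91,-0.97]]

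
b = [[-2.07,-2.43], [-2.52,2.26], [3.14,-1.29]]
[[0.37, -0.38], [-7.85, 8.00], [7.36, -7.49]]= b @ [[1.69, -1.72],[-1.59, 1.62]]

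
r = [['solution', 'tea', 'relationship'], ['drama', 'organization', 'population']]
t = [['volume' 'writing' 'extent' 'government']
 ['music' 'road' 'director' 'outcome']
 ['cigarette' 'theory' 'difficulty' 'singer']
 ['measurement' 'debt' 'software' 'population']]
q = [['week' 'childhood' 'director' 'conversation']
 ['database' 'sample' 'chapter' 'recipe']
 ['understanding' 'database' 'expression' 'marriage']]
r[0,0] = 'solution'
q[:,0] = ['week', 'database', 'understanding']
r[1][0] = 'drama'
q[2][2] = 'expression'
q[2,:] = ['understanding', 'database', 'expression', 'marriage']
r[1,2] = 'population'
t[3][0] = 'measurement'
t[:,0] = ['volume', 'music', 'cigarette', 'measurement']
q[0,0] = 'week'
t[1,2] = 'director'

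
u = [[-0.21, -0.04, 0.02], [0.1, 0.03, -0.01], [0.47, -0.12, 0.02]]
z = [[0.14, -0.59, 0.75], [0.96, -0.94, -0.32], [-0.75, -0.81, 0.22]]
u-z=[[-0.35, 0.55, -0.73], [-0.86, 0.97, 0.31], [1.22, 0.69, -0.20]]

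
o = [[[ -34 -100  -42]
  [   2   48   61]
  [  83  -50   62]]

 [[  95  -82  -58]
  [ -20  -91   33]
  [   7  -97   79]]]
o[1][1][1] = -91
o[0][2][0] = 83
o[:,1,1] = [48, -91]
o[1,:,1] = [-82, -91, -97]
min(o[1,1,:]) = -91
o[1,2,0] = 7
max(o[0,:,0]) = 83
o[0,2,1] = -50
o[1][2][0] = 7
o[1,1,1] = -91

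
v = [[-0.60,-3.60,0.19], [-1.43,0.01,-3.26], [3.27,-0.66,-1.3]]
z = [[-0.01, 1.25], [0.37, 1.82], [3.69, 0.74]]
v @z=[[-0.62, -7.16],  [-12.01, -4.18],  [-5.07, 1.92]]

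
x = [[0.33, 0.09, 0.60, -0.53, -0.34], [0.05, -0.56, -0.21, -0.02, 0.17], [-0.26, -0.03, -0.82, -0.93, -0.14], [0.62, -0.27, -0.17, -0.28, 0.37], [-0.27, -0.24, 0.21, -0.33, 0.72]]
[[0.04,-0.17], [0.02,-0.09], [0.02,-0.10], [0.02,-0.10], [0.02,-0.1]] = x@[[0.01, -0.04], [-0.04, 0.19], [0.02, -0.10], [-0.04, 0.20], [-0.01, 0.03]]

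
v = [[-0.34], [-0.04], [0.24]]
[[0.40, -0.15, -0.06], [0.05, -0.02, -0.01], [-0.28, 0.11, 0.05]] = v @ [[-1.18,0.44,0.19]]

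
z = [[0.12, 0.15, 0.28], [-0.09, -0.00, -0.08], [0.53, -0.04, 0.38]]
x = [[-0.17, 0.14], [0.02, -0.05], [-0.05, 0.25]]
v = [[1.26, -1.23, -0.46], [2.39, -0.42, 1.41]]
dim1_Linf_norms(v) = [1.26, 2.39]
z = x @ v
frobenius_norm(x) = 0.34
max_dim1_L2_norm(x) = 0.25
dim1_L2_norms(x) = [0.22, 0.05, 0.25]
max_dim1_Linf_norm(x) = 0.25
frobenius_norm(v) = 3.34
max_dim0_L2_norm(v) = 2.7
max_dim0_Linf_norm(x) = 0.25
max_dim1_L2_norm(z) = 0.65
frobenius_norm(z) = 0.75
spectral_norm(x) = 0.32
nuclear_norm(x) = 0.43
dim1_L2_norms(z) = [0.34, 0.12, 0.65]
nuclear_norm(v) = 4.43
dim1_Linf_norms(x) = [0.17, 0.05, 0.25]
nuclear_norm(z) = 0.93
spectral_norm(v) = 3.04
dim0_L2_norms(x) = [0.18, 0.29]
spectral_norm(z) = 0.72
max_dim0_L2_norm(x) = 0.29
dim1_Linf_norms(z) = [0.28, 0.09, 0.53]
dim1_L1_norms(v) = [2.95, 4.22]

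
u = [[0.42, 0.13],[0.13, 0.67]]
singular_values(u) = [0.73, 0.36]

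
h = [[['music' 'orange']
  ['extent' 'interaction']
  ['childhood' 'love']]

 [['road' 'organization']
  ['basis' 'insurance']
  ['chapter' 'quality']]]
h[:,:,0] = [['music', 'extent', 'childhood'], ['road', 'basis', 'chapter']]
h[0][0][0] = 'music'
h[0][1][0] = 'extent'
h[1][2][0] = 'chapter'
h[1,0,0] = 'road'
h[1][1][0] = 'basis'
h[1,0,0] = 'road'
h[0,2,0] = 'childhood'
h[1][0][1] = 'organization'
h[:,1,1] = ['interaction', 'insurance']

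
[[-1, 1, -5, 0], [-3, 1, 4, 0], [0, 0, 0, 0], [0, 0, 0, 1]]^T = [[-1, -3, 0, 0], [1, 1, 0, 0], [-5, 4, 0, 0], [0, 0, 0, 1]]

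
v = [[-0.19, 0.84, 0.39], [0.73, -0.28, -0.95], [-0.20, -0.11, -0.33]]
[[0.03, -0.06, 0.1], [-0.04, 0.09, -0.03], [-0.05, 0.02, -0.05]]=v @ [[0.07, 0.03, 0.09], [0.0, -0.04, 0.11], [0.10, -0.06, 0.07]]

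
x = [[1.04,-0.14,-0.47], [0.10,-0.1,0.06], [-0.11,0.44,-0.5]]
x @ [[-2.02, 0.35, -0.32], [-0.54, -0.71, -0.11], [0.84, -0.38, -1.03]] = [[-2.42,0.64,0.17], [-0.1,0.08,-0.08], [-0.44,-0.16,0.50]]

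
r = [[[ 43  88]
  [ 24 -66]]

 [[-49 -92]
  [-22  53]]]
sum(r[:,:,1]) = -17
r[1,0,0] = -49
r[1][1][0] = -22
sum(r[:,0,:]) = -10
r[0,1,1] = -66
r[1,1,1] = 53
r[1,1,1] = 53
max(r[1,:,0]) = -22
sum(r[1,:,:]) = -110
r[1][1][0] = -22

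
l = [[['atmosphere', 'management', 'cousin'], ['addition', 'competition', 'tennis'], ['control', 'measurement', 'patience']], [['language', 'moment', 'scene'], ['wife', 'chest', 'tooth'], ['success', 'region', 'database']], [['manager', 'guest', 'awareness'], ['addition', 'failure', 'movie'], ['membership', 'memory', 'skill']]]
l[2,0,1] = 'guest'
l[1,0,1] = 'moment'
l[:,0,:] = [['atmosphere', 'management', 'cousin'], ['language', 'moment', 'scene'], ['manager', 'guest', 'awareness']]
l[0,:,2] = ['cousin', 'tennis', 'patience']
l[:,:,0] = [['atmosphere', 'addition', 'control'], ['language', 'wife', 'success'], ['manager', 'addition', 'membership']]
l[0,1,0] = 'addition'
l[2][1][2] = 'movie'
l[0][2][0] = 'control'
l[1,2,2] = 'database'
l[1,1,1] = 'chest'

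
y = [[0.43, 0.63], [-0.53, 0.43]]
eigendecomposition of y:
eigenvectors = [[(0.74+0j),(0.74-0j)], [0.68j,-0.68j]]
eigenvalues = [(0.43+0.58j), (0.43-0.58j)]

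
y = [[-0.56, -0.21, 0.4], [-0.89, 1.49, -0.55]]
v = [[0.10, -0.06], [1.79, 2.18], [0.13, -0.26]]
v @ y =[[-0.0, -0.11, 0.07], [-2.94, 2.87, -0.48], [0.16, -0.41, 0.20]]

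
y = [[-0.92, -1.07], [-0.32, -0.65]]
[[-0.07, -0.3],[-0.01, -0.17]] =y @ [[0.12, 0.07], [-0.04, 0.22]]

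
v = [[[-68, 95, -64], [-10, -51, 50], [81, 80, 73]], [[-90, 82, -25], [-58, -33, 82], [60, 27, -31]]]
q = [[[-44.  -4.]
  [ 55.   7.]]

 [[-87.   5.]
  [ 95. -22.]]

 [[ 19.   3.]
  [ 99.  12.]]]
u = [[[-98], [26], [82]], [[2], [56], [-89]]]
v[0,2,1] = 80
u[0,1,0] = 26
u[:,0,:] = [[-98], [2]]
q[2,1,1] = 12.0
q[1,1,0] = 95.0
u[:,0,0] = [-98, 2]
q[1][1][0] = 95.0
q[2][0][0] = 19.0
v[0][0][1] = 95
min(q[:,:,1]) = -22.0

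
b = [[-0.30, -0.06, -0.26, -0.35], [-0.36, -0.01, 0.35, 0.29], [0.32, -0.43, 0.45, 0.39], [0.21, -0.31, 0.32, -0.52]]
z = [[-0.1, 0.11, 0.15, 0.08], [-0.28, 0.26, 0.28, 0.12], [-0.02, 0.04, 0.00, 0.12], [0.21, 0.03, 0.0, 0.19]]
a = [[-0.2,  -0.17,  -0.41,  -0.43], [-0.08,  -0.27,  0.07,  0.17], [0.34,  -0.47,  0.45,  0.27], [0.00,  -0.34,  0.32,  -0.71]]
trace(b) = -0.38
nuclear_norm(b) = 2.43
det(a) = 0.05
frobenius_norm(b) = 1.33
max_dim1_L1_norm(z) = 0.94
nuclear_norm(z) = 0.93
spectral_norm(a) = 0.94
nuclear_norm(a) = 2.39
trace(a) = -0.73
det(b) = 0.08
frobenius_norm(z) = 0.62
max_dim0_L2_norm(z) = 0.36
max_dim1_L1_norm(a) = 1.53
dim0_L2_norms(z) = [0.36, 0.29, 0.32, 0.27]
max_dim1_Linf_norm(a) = 0.71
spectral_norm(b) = 0.95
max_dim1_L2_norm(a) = 0.85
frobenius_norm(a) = 1.37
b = z + a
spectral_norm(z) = 0.54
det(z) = 0.00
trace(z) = 0.35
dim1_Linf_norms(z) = [0.15, 0.28, 0.12, 0.21]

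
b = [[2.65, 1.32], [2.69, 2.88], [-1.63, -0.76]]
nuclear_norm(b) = 6.10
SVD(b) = [[-0.56, 0.62], [-0.75, -0.66], [0.34, -0.43]] @ diag([5.161430179738672, 0.9431534868105065]) @ [[-0.79, -0.61], [0.61, -0.79]]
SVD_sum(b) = [[2.29, 1.78], [3.07, 2.39], [-1.38, -1.08]] + [[0.36, -0.46],[-0.38, 0.49],[-0.25, 0.32]]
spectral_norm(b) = 5.16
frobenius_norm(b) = 5.25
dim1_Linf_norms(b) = [2.65, 2.88, 1.63]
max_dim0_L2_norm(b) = 4.11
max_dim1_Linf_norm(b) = 2.88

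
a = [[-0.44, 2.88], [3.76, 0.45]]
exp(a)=[[12.07,12.05], [15.73,15.79]]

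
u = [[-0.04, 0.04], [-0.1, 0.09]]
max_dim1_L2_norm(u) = 0.13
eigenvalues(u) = [0.01, 0.04]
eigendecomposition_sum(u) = [[0.03, -0.01], [0.03, -0.02]] + [[-0.07, 0.05], [-0.13, 0.11]]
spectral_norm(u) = 0.15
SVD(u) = [[-0.39, -0.92], [-0.92, 0.39]] @ diag([0.1459194490529743, 0.0027412384202107685]) @ [[0.74,-0.67], [-0.67,-0.74]]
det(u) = 0.00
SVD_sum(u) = [[-0.04, 0.04], [-0.10, 0.09]] + [[0.0, 0.0], [-0.00, -0.0]]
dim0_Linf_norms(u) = [0.1, 0.09]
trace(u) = 0.05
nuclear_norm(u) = 0.15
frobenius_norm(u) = 0.15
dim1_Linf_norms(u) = [0.04, 0.1]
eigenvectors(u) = [[-0.62,  -0.45], [-0.78,  -0.89]]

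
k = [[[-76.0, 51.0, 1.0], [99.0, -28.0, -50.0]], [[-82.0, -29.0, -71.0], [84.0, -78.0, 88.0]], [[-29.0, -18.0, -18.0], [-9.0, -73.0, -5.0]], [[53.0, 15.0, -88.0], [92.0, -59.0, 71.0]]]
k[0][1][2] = -50.0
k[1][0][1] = -29.0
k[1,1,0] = 84.0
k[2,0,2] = -18.0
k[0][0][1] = 51.0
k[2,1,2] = -5.0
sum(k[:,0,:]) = -291.0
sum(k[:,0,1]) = 19.0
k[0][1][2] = -50.0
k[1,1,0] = 84.0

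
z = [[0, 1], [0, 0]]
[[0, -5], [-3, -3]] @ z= [[0, 0], [0, -3]]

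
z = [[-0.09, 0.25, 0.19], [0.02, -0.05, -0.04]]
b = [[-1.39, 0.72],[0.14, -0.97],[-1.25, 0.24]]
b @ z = [[0.14, -0.38, -0.29], [-0.03, 0.08, 0.07], [0.12, -0.32, -0.25]]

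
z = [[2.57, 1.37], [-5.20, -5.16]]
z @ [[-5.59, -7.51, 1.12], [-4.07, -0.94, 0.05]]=[[-19.94, -20.59, 2.95],  [50.07, 43.90, -6.08]]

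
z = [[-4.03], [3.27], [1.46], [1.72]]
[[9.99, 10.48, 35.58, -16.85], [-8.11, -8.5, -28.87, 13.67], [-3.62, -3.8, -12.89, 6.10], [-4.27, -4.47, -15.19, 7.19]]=z @ [[-2.48,-2.60,-8.83,4.18]]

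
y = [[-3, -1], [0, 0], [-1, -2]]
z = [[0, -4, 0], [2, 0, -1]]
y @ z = [[-2, 12, 1], [0, 0, 0], [-4, 4, 2]]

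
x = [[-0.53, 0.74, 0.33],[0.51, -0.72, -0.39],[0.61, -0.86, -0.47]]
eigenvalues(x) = [-1.69, -0.03, -0.0]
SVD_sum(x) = [[-0.52, 0.73, 0.37], [0.52, -0.72, -0.37], [0.62, -0.87, -0.45]] + [[-0.01,  0.01,  -0.04], [-0.00,  0.01,  -0.02], [-0.01,  0.01,  -0.02]] + [[-0.00, -0.00, 0.00],  [-0.00, -0.0, 0.0],  [0.0, 0.0, -0.00]]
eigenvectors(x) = [[0.53, -0.82, -0.8], [-0.54, -0.35, -0.59], [-0.65, -0.46, 0.04]]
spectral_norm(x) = 1.79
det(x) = -0.00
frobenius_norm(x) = 1.79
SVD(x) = [[-0.54, -0.84, -0.03], [0.54, -0.32, -0.78], [0.65, -0.44, 0.62]] @ diag([1.788103497391768, 0.05731962943192374, 0.0005854033774071554]) @ [[0.53,  -0.75,  -0.39], [0.28,  -0.28,  0.92], [0.8,  0.6,  -0.06]]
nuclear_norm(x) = 1.85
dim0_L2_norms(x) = [0.96, 1.34, 0.69]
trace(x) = -1.72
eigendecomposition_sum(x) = [[-0.51, 0.72, 0.37], [0.52, -0.73, -0.37], [0.62, -0.87, -0.45]] + [[-0.02,0.03,-0.04], [-0.01,0.01,-0.02], [-0.01,0.01,-0.02]] + [[-0.00,-0.00,0.00], [-0.00,-0.00,0.00], [0.0,0.00,-0.0]]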